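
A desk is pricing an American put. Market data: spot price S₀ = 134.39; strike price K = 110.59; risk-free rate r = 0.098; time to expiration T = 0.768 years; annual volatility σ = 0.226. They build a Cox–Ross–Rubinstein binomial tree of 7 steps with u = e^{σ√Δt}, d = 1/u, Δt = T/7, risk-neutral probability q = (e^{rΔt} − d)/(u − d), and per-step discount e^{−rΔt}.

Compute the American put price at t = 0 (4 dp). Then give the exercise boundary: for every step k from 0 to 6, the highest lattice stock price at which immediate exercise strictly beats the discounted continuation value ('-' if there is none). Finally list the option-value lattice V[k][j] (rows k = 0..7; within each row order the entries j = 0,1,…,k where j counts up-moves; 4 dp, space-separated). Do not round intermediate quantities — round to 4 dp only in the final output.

Δt=0.10971  u=1.07773  d=0.92787  q=0.55343  discount=0.98931
step 7 (expiry): payoffs max(K−S,0) = 31.0120 18.1597 3.2318 0.0000 0.0000 0.0000 0.0000 0.0000
step 6: (k=6,j=0): S=85.7637, (K−S)⁺=24.8263, hold=23.6436 ⇒ V=24.8263 exercise | (k=6,j=1): S=99.6150, (K−S)⁺=10.9750, hold=9.7923 ⇒ V=10.9750 exercise | (k=6,j=2): S=115.7033, (K−S)⁺=0.0000, hold=1.4278 ⇒ V=1.4278 continue | (k=6,j=3): S=134.3900, (K−S)⁺=0.0000, hold=0.0000 ⇒ V=0.0000 continue | (k=6,j=4): S=156.0947, (K−S)⁺=0.0000, hold=0.0000 ⇒ V=0.0000 continue | (k=6,j=5): S=181.3047, (K−S)⁺=0.0000, hold=0.0000 ⇒ V=0.0000 continue | (k=6,j=6): S=210.5864, (K−S)⁺=0.0000, hold=0.0000 ⇒ V=0.0000 continue  boundary S*=99.6150
step 5: (k=5,j=0): S=92.4303, (K−S)⁺=18.1597, hold=16.9770 ⇒ V=18.1597 exercise | (k=5,j=1): S=107.3582, (K−S)⁺=3.2318, hold=5.6304 ⇒ V=5.6304 continue | (k=5,j=2): S=124.6971, (K−S)⁺=0.0000, hold=0.6308 ⇒ V=0.6308 continue | (k=5,j=3): S=144.8363, (K−S)⁺=0.0000, hold=0.0000 ⇒ V=0.0000 continue | (k=5,j=4): S=168.2281, (K−S)⁺=0.0000, hold=0.0000 ⇒ V=0.0000 continue | (k=5,j=5): S=195.3978, (K−S)⁺=0.0000, hold=0.0000 ⇒ V=0.0000 continue  boundary S*=92.4303
step 4: (k=4,j=0): S=99.6150, (K−S)⁺=10.9750, hold=11.1056 ⇒ V=11.1056 continue | (k=4,j=1): S=115.7033, (K−S)⁺=0.0000, hold=2.8328 ⇒ V=2.8328 continue | (k=4,j=2): S=134.3900, (K−S)⁺=0.0000, hold=0.2787 ⇒ V=0.2787 continue | (k=4,j=3): S=156.0947, (K−S)⁺=0.0000, hold=0.0000 ⇒ V=0.0000 continue | (k=4,j=4): S=181.3047, (K−S)⁺=0.0000, hold=0.0000 ⇒ V=0.0000 continue  boundary S*=-
step 3: (k=3,j=0): S=107.3582, (K−S)⁺=3.2318, hold=6.4574 ⇒ V=6.4574 continue | (k=3,j=1): S=124.6971, (K−S)⁺=0.0000, hold=1.4041 ⇒ V=1.4041 continue | (k=3,j=2): S=144.8363, (K−S)⁺=0.0000, hold=0.1231 ⇒ V=0.1231 continue | (k=3,j=3): S=168.2281, (K−S)⁺=0.0000, hold=0.0000 ⇒ V=0.0000 continue  boundary S*=-
step 2: (k=2,j=0): S=115.7033, (K−S)⁺=0.0000, hold=3.6216 ⇒ V=3.6216 continue | (k=2,j=1): S=134.3900, (K−S)⁺=0.0000, hold=0.6877 ⇒ V=0.6877 continue | (k=2,j=2): S=156.0947, (K−S)⁺=0.0000, hold=0.0544 ⇒ V=0.0544 continue  boundary S*=-
step 1: (k=1,j=0): S=124.6971, (K−S)⁺=0.0000, hold=1.9766 ⇒ V=1.9766 continue | (k=1,j=1): S=144.8363, (K−S)⁺=0.0000, hold=0.3336 ⇒ V=0.3336 continue  boundary S*=-
step 0: (k=0,j=0): S=134.3900, (K−S)⁺=0.0000, hold=1.0559 ⇒ V=1.0559 continue  boundary S*=-

price = 1.0559
boundary = - - - - - 92.4303 99.6150
tree:
1.0559
1.9766 0.3336
3.6216 0.6877 0.0544
6.4574 1.4041 0.1231 0.0000
11.1056 2.8328 0.2787 0.0000 0.0000
18.1597 5.6304 0.6308 0.0000 0.0000 0.0000
24.8263 10.9750 1.4278 0.0000 0.0000 0.0000 0.0000
31.0120 18.1597 3.2318 0.0000 0.0000 0.0000 0.0000 0.0000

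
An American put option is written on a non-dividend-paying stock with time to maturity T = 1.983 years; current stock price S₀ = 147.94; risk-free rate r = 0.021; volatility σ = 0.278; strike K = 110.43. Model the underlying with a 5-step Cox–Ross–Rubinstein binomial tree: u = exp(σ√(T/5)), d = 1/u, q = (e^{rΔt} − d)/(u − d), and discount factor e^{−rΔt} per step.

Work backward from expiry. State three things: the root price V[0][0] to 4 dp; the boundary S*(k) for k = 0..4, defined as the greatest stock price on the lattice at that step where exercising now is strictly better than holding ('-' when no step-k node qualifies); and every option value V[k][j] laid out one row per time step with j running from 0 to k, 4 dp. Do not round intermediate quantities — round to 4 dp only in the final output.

Δt=0.39660, u=1.19133, d=0.83940, q=0.48011, disc=e^(-rΔt)=0.99171
k=5 terminal: V=max(K-S,0) → 48.7822 22.9347 0.0000 0.0000 0.0000 0.0000
k=4: j=0 S=73.4431 intr=36.9869 cont=36.0709 V=36.9869[EX]; j=1 S=104.2362 intr=6.1938 cont=11.8247 V=11.8247[hold]; j=2 S=147.9400 intr=0.0000 cont=0.0000 V=0.0000[hold]; j=3 S=209.9678 intr=0.0000 cont=0.0000 V=0.0000[hold]; j=4 S=298.0025 intr=0.0000 cont=0.0000 V=0.0000[hold]  S*(4)=73.4431
k=3: j=0 S=87.4953 intr=22.9347 cont=24.6998 V=24.6998[hold]; j=1 S=124.1801 intr=0.0000 cont=6.0966 V=6.0966[hold]; j=2 S=176.2460 intr=0.0000 cont=0.0000 V=0.0000[hold]; j=3 S=250.1419 intr=0.0000 cont=0.0000 V=0.0000[hold]  S*(3)=-
k=2: j=0 S=104.2362 intr=6.1938 cont=15.6375 V=15.6375[hold]; j=1 S=147.9400 intr=0.0000 cont=3.1433 V=3.1433[hold]; j=2 S=209.9678 intr=0.0000 cont=0.0000 V=0.0000[hold]  S*(2)=-
k=1: j=0 S=124.1801 intr=0.0000 cont=9.5590 V=9.5590[hold]; j=1 S=176.2460 intr=0.0000 cont=1.6206 V=1.6206[hold]  S*(1)=-
k=0: j=0 S=147.9400 intr=0.0000 cont=5.7000 V=5.7000[hold]  S*(0)=-

price = 5.7000
boundary = - - - - 73.4431
tree:
5.7000
9.5590 1.6206
15.6375 3.1433 0.0000
24.6998 6.0966 0.0000 0.0000
36.9869 11.8247 0.0000 0.0000 0.0000
48.7822 22.9347 0.0000 0.0000 0.0000 0.0000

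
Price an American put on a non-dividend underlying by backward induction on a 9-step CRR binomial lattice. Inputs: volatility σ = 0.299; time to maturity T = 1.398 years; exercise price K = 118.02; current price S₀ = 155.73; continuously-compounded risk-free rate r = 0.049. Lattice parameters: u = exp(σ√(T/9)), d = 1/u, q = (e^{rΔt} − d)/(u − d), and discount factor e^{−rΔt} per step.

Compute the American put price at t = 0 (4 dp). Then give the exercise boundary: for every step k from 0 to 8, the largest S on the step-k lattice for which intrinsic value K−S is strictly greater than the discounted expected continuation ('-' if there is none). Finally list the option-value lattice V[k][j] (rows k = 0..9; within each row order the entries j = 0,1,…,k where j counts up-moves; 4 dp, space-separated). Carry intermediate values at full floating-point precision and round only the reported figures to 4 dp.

price = 4.4107
boundary = - - - - - 86.3932 76.7894 86.3932 97.1982
tree:
4.4107
6.9095 2.0078
10.5784 3.3881 0.6741
15.7643 5.6133 1.2401 0.1249
22.7545 9.0946 2.2577 0.2532 0.0000
31.6268 14.3307 4.0574 0.5132 0.0000 0.0000
41.2306 21.7935 7.1722 1.0403 0.0000 0.0000 0.0000
49.7669 31.6268 12.4053 2.1088 0.0000 0.0000 0.0000 0.0000
57.3542 41.2306 20.8218 4.2748 0.0000 0.0000 0.0000 0.0000 0.0000
64.0981 49.7669 31.6268 8.6655 0.0000 0.0000 0.0000 0.0000 0.0000 0.0000

Δt=0.15533, u=1.12507, d=0.88884, q=0.50292, disc=e^(-rΔt)=0.99242
k=9 terminal: V=max(K-S,0) → 64.0981 49.7669 31.6268 8.6655 0.0000 0.0000 0.0000 0.0000 0.0000 0.0000
k=8: j=0 S=60.6658 intr=57.3542 cont=56.4593 V=57.3542[EX]; j=1 S=76.7894 intr=41.2306 cont=40.3358 V=41.2306[EX]; j=2 S=97.1982 intr=20.8218 cont=19.9269 V=20.8218[EX]; j=3 S=123.0312 intr=0.0000 cont=4.2748 V=4.2748[hold]; j=4 S=155.7300 intr=0.0000 cont=0.0000 V=0.0000[hold]; j=5 S=197.1194 intr=0.0000 cont=0.0000 V=0.0000[hold]; j=6 S=249.5091 intr=0.0000 cont=0.0000 V=0.0000[hold]; j=7 S=315.8228 intr=0.0000 cont=0.0000 V=0.0000[hold]; j=8 S=399.7611 intr=0.0000 cont=0.0000 V=0.0000[hold]  S*(8)=97.1982
k=7: j=0 S=68.2531 intr=49.7669 cont=48.8720 V=49.7669[EX]; j=1 S=86.3932 intr=31.6268 cont=30.7319 V=31.6268[EX]; j=2 S=109.3545 intr=8.6655 cont=12.4053 V=12.4053[hold]; j=3 S=138.4184 intr=0.0000 cont=2.1088 V=2.1088[hold]; j=4 S=175.2067 intr=0.0000 cont=0.0000 V=0.0000[hold]; j=5 S=221.7726 intr=0.0000 cont=0.0000 V=0.0000[hold]; j=6 S=280.7146 intr=0.0000 cont=0.0000 V=0.0000[hold]; j=7 S=355.3219 intr=0.0000 cont=0.0000 V=0.0000[hold]  S*(7)=86.3932
k=6: j=0 S=76.7894 intr=41.2306 cont=40.3358 V=41.2306[EX]; j=1 S=97.1982 intr=20.8218 cont=21.7935 V=21.7935[hold]; j=2 S=123.0312 intr=0.0000 cont=7.1722 V=7.1722[hold]; j=3 S=155.7300 intr=0.0000 cont=1.0403 V=1.0403[hold]; j=4 S=197.1194 intr=0.0000 cont=0.0000 V=0.0000[hold]; j=5 S=249.5091 intr=0.0000 cont=0.0000 V=0.0000[hold]; j=6 S=315.8228 intr=0.0000 cont=0.0000 V=0.0000[hold]  S*(6)=76.7894
k=5: j=0 S=86.3932 intr=31.6268 cont=31.2169 V=31.6268[EX]; j=1 S=109.3545 intr=8.6655 cont=14.3307 V=14.3307[hold]; j=2 S=138.4184 intr=0.0000 cont=4.0574 V=4.0574[hold]; j=3 S=175.2067 intr=0.0000 cont=0.5132 V=0.5132[hold]; j=4 S=221.7726 intr=0.0000 cont=0.0000 V=0.0000[hold]; j=5 S=280.7146 intr=0.0000 cont=0.0000 V=0.0000[hold]  S*(5)=86.3932
k=4: j=0 S=97.1982 intr=20.8218 cont=22.7545 V=22.7545[hold]; j=1 S=123.0312 intr=0.0000 cont=9.0946 V=9.0946[hold]; j=2 S=155.7300 intr=0.0000 cont=2.2577 V=2.2577[hold]; j=3 S=197.1194 intr=0.0000 cont=0.2532 V=0.2532[hold]; j=4 S=249.5091 intr=0.0000 cont=0.0000 V=0.0000[hold]  S*(4)=-
k=3: j=0 S=109.3545 intr=8.6655 cont=15.7643 V=15.7643[hold]; j=1 S=138.4184 intr=0.0000 cont=5.6133 V=5.6133[hold]; j=2 S=175.2067 intr=0.0000 cont=1.2401 V=1.2401[hold]; j=3 S=221.7726 intr=0.0000 cont=0.1249 V=0.1249[hold]  S*(3)=-
k=2: j=0 S=123.0312 intr=0.0000 cont=10.5784 V=10.5784[hold]; j=1 S=155.7300 intr=0.0000 cont=3.3881 V=3.3881[hold]; j=2 S=197.1194 intr=0.0000 cont=0.6741 V=0.6741[hold]  S*(2)=-
k=1: j=0 S=138.4184 intr=0.0000 cont=6.9095 V=6.9095[hold]; j=1 S=175.2067 intr=0.0000 cont=2.0078 V=2.0078[hold]  S*(1)=-
k=0: j=0 S=155.7300 intr=0.0000 cont=4.4107 V=4.4107[hold]  S*(0)=-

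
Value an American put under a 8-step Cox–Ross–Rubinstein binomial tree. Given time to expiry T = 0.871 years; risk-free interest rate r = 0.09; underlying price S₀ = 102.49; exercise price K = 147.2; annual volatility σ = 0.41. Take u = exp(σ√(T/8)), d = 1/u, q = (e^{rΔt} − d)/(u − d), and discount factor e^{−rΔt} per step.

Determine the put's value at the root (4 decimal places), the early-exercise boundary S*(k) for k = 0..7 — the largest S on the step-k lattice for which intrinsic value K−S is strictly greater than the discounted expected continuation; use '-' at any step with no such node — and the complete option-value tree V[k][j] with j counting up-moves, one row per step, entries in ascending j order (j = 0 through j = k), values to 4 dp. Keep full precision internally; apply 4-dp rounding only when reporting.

params: Δt=0.10887 u=1.14486 d=0.87347 q=0.50251 e^(-rΔt)=0.99025
t_8 payoffs: 112.4740 101.6842 87.5421 69.0057 44.7100 12.8653 0.0000 0.0000 0.0000
t_7: node(7,0) S=39.7565 payoff=107.4435 vs cont=106.0081 → 107.4435 [stop]  node(7,1) S=52.1093 payoff=95.0907 vs cont=93.6554 → 95.0907 [stop]  node(7,2) S=68.3001 payoff=78.8999 vs cont=77.4645 → 78.8999 [stop]  node(7,3) S=89.5217 payoff=57.6783 vs cont=56.2430 → 57.6783 [stop]  node(7,4) S=117.3369 payoff=29.8631 vs cont=28.4277 → 29.8631 [stop]  node(7,5) S=153.7947 payoff=0.0000 vs cont=6.3379 → 6.3379 [wait]  node(7,6) S=201.5803 payoff=0.0000 vs cont=0.0000 → 0.0000 [wait]  node(7,7) S=264.2132 payoff=0.0000 vs cont=0.0000 → 0.0000 [wait]  ⇒ S*(7)=117.3369
t_6: node(6,0) S=45.5158 payoff=101.6842 vs cont=100.2489 → 101.6842 [stop]  node(6,1) S=59.6579 payoff=87.5421 vs cont=86.1067 → 87.5421 [stop]  node(6,2) S=78.1943 payoff=69.0057 vs cont=67.5704 → 69.0057 [stop]  node(6,3) S=102.4900 payoff=44.7100 vs cont=43.2747 → 44.7100 [stop]  node(6,4) S=134.3347 payoff=12.8653 vs cont=17.8655 → 17.8655 [wait]  node(6,5) S=176.0738 payoff=0.0000 vs cont=3.1223 → 3.1223 [wait]  node(6,6) S=230.7817 payoff=0.0000 vs cont=0.0000 → 0.0000 [wait]  ⇒ S*(6)=102.4900
t_5: node(5,0) S=52.1093 payoff=95.0907 vs cont=93.6554 → 95.0907 [stop]  node(5,1) S=68.3001 payoff=78.8999 vs cont=77.4645 → 78.8999 [stop]  node(5,2) S=89.5217 payoff=57.6783 vs cont=56.2430 → 57.6783 [stop]  node(5,3) S=117.3369 payoff=29.8631 vs cont=30.9158 → 30.9158 [wait]  node(5,4) S=153.7947 payoff=0.0000 vs cont=10.3549 → 10.3549 [wait]  node(5,5) S=201.5803 payoff=0.0000 vs cont=1.5382 → 1.5382 [wait]  ⇒ S*(5)=89.5217
t_4: node(4,0) S=59.6579 payoff=87.5421 vs cont=86.1067 → 87.5421 [stop]  node(4,1) S=78.1943 payoff=69.0057 vs cont=67.5704 → 69.0057 [stop]  node(4,2) S=102.4900 payoff=44.7100 vs cont=43.7985 → 44.7100 [stop]  node(4,3) S=134.3347 payoff=12.8653 vs cont=20.3830 → 20.3830 [wait]  node(4,4) S=176.0738 payoff=0.0000 vs cont=5.8666 → 5.8666 [wait]  ⇒ S*(4)=102.4900
t_3: node(3,0) S=68.3001 payoff=78.8999 vs cont=77.4645 → 78.8999 [stop]  node(3,1) S=89.5217 payoff=57.6783 vs cont=56.2430 → 57.6783 [stop]  node(3,2) S=117.3369 payoff=29.8631 vs cont=32.1686 → 32.1686 [wait]  node(3,3) S=153.7947 payoff=0.0000 vs cont=12.9607 → 12.9607 [wait]  ⇒ S*(3)=89.5217
t_2: node(2,0) S=78.1943 payoff=69.0057 vs cont=67.5704 → 69.0057 [stop]  node(2,1) S=102.4900 payoff=44.7100 vs cont=44.4219 → 44.7100 [stop]  node(2,2) S=134.3347 payoff=12.8653 vs cont=22.2968 → 22.2968 [wait]  ⇒ S*(2)=102.4900
t_1: node(1,0) S=89.5217 payoff=57.6783 vs cont=56.2430 → 57.6783 [stop]  node(1,1) S=117.3369 payoff=29.8631 vs cont=33.1209 → 33.1209 [wait]  ⇒ S*(1)=89.5217
t_0: node(0,0) S=102.4900 payoff=44.7100 vs cont=44.8958 → 44.8958 [wait]  ⇒ S*(0)=-

price = 44.8958
boundary = - 89.5217 102.4900 89.5217 102.4900 89.5217 102.4900 117.3369
tree:
44.8958
57.6783 33.1209
69.0057 44.7100 22.2968
78.8999 57.6783 32.1686 12.9607
87.5421 69.0057 44.7100 20.3830 5.8666
95.0907 78.8999 57.6783 30.9158 10.3549 1.5382
101.6842 87.5421 69.0057 44.7100 17.8655 3.1223 0.0000
107.4435 95.0907 78.8999 57.6783 29.8631 6.3379 0.0000 0.0000
112.4740 101.6842 87.5421 69.0057 44.7100 12.8653 0.0000 0.0000 0.0000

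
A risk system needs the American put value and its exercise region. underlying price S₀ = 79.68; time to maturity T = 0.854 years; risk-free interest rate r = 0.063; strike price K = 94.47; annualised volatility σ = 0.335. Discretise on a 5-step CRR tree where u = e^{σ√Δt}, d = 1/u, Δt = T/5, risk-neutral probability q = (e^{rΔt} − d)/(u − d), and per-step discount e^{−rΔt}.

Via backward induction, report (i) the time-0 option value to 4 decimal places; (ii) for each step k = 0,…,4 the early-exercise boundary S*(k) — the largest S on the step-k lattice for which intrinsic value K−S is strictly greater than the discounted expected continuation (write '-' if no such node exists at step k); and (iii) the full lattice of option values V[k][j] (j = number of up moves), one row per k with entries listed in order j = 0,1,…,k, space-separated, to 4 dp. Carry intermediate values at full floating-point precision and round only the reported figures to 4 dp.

Δt=0.17080  u=1.14849  d=0.87071  q=0.50439  discount=0.98930
step 5 (expiry): payoffs max(K−S,0) = 54.5940 41.8723 25.0920 2.9583 0.0000 0.0000
step 4: (k=4,j=0): S=45.7972, (K−S)⁺=48.6728, hold=47.6617 ⇒ V=48.6728 exercise | (k=4,j=1): S=60.4080, (K−S)⁺=34.0620, hold=33.0509 ⇒ V=34.0620 exercise | (k=4,j=2): S=79.6800, (K−S)⁺=14.7900, hold=13.7789 ⇒ V=14.7900 exercise | (k=4,j=3): S=105.1004, (K−S)⁺=0.0000, hold=1.4505 ⇒ V=1.4505 continue | (k=4,j=4): S=138.6307, (K−S)⁺=0.0000, hold=0.0000 ⇒ V=0.0000 continue  boundary S*=79.6800
step 3: (k=3,j=0): S=52.5977, (K−S)⁺=41.8723, hold=40.8612 ⇒ V=41.8723 exercise | (k=3,j=1): S=69.3780, (K−S)⁺=25.0920, hold=24.0809 ⇒ V=25.0920 exercise | (k=3,j=2): S=91.5117, (K−S)⁺=2.9583, hold=7.9754 ⇒ V=7.9754 continue | (k=3,j=3): S=120.7068, (K−S)⁺=0.0000, hold=0.7112 ⇒ V=0.7112 continue  boundary S*=69.3780
step 2: (k=2,j=0): S=60.4080, (K−S)⁺=34.0620, hold=33.0509 ⇒ V=34.0620 exercise | (k=2,j=1): S=79.6800, (K−S)⁺=14.7900, hold=16.2824 ⇒ V=16.2824 continue | (k=2,j=2): S=105.1004, (K−S)⁺=0.0000, hold=4.2653 ⇒ V=4.2653 continue  boundary S*=60.4080
step 1: (k=1,j=0): S=69.3780, (K−S)⁺=25.0920, hold=24.8256 ⇒ V=25.0920 exercise | (k=1,j=1): S=91.5117, (K−S)⁺=2.9583, hold=10.1117 ⇒ V=10.1117 continue  boundary S*=69.3780
step 0: (k=0,j=0): S=79.6800, (K−S)⁺=14.7900, hold=17.3484 ⇒ V=17.3484 continue  boundary S*=-

price = 17.3484
boundary = - 69.3780 60.4080 69.3780 79.6800
tree:
17.3484
25.0920 10.1117
34.0620 16.2824 4.2653
41.8723 25.0920 7.9754 0.7112
48.6728 34.0620 14.7900 1.4505 0.0000
54.5940 41.8723 25.0920 2.9583 0.0000 0.0000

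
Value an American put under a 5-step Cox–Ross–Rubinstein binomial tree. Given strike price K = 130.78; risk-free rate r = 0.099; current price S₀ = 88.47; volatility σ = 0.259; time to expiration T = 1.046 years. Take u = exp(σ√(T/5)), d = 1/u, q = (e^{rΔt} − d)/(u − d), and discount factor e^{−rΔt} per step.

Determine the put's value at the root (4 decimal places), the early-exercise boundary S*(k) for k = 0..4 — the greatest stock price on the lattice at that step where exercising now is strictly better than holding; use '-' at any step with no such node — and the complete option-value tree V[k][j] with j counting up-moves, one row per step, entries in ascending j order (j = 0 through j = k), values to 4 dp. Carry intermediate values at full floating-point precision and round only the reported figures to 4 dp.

price = 42.3100
boundary = 88.4700 99.5964 112.1221 99.5964 112.1221
tree:
42.3100
52.1934 31.1836
60.9727 42.3100 18.6579
68.7712 52.1934 31.1836 9.1459
75.6985 60.9727 42.3100 18.6579 1.9705
81.8519 68.7712 52.1934 31.1836 4.5569 0.0000

params: Δt=0.20920 u=1.12576 d=0.88829 q=0.55854 e^(-rΔt)=0.97950
t_5 payoffs: 81.8519 68.7712 52.1934 31.1836 4.5569 0.0000
t_4: node(4,0) S=55.0815 payoff=75.6985 vs cont=73.0178 → 75.6985 [stop]  node(4,1) S=69.8073 payoff=60.9727 vs cont=58.2920 → 60.9727 [stop]  node(4,2) S=88.4700 payoff=42.3100 vs cont=39.6293 → 42.3100 [stop]  node(4,3) S=112.1221 payoff=18.6579 vs cont=15.9772 → 18.6579 [stop]  node(4,4) S=142.0975 payoff=0.0000 vs cont=1.9705 → 1.9705 [wait]  ⇒ S*(4)=112.1221
t_3: node(3,0) S=62.0088 payoff=68.7712 vs cont=66.0905 → 68.7712 [stop]  node(3,1) S=78.5866 payoff=52.1934 vs cont=49.5127 → 52.1934 [stop]  node(3,2) S=99.5964 payoff=31.1836 vs cont=28.5029 → 31.1836 [stop]  node(3,3) S=126.2231 payoff=4.5569 vs cont=9.1459 → 9.1459 [wait]  ⇒ S*(3)=99.5964
t_2: node(2,0) S=69.8073 payoff=60.9727 vs cont=58.2920 → 60.9727 [stop]  node(2,1) S=88.4700 payoff=42.3100 vs cont=39.6293 → 42.3100 [stop]  node(2,2) S=112.1221 payoff=18.6579 vs cont=18.4878 → 18.6579 [stop]  ⇒ S*(2)=112.1221
t_1: node(1,0) S=78.5866 payoff=52.1934 vs cont=49.5127 → 52.1934 [stop]  node(1,1) S=99.5964 payoff=31.1836 vs cont=28.5029 → 31.1836 [stop]  ⇒ S*(1)=99.5964
t_0: node(0,0) S=88.4700 payoff=42.3100 vs cont=39.6293 → 42.3100 [stop]  ⇒ S*(0)=88.4700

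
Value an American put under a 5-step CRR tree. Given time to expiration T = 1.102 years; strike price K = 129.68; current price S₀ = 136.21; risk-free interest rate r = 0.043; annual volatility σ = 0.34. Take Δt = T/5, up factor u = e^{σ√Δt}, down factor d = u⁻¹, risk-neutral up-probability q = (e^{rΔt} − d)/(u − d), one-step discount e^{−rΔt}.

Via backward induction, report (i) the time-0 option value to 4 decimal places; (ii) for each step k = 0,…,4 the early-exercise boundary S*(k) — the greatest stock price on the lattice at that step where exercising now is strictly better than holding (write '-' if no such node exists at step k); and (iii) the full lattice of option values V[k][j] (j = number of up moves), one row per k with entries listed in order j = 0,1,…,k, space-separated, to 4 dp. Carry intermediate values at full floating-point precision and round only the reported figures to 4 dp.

Δt=0.22040  u=1.17306  d=0.85247  q=0.48988  discount=0.99057
step 5 (expiry): payoffs max(K−S,0) = 68.3602 45.2991 13.5653 0.0000 0.0000 0.0000
step 4: (k=4,j=0): S=71.9320, (K−S)⁺=57.7480, hold=56.5248 ⇒ V=57.7480 exercise | (k=4,j=1): S=98.9841, (K−S)⁺=30.6959, hold=29.4727 ⇒ V=30.6959 exercise | (k=4,j=2): S=136.2100, (K−S)⁺=0.0000, hold=6.8546 ⇒ V=6.8546 continue | (k=4,j=3): S=187.4357, (K−S)⁺=0.0000, hold=0.0000 ⇒ V=0.0000 continue | (k=4,j=4): S=257.9263, (K−S)⁺=0.0000, hold=0.0000 ⇒ V=0.0000 continue  boundary S*=98.9841
step 3: (k=3,j=0): S=84.3809, (K−S)⁺=45.2991, hold=44.0759 ⇒ V=45.2991 exercise | (k=3,j=1): S=116.1147, (K−S)⁺=13.5653, hold=18.8371 ⇒ V=18.8371 continue | (k=3,j=2): S=159.7830, (K−S)⁺=0.0000, hold=3.4637 ⇒ V=3.4637 continue | (k=3,j=3): S=219.8741, (K−S)⁺=0.0000, hold=0.0000 ⇒ V=0.0000 continue  boundary S*=84.3809
step 2: (k=2,j=0): S=98.9841, (K−S)⁺=30.6959, hold=32.0309 ⇒ V=32.0309 continue | (k=2,j=1): S=136.2100, (K−S)⁺=0.0000, hold=11.1993 ⇒ V=11.1993 continue | (k=2,j=2): S=187.4357, (K−S)⁺=0.0000, hold=1.7502 ⇒ V=1.7502 continue  boundary S*=-
step 1: (k=1,j=0): S=116.1147, (K−S)⁺=13.5653, hold=21.6200 ⇒ V=21.6200 continue | (k=1,j=1): S=159.7830, (K−S)⁺=0.0000, hold=6.5084 ⇒ V=6.5084 continue  boundary S*=-
step 0: (k=0,j=0): S=136.2100, (K−S)⁺=0.0000, hold=14.0830 ⇒ V=14.0830 continue  boundary S*=-

price = 14.0830
boundary = - - - 84.3809 98.9841
tree:
14.0830
21.6200 6.5084
32.0309 11.1993 1.7502
45.2991 18.8371 3.4637 0.0000
57.7480 30.6959 6.8546 0.0000 0.0000
68.3602 45.2991 13.5653 0.0000 0.0000 0.0000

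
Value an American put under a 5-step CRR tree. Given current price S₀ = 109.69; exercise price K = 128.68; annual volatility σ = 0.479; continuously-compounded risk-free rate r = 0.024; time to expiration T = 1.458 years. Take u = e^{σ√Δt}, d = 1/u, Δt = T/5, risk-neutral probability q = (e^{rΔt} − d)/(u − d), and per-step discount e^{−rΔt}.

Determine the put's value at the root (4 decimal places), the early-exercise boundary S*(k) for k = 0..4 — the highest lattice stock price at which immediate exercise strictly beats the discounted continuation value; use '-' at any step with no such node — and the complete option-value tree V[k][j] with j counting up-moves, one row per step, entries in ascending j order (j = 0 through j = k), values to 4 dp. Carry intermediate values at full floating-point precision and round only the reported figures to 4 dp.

Δt=0.29160  u=1.29519  d=0.77209  q=0.44912  discount=0.99303
step 5 (expiry): payoffs max(K−S,0) = 98.5850 78.1949 43.9899 0.0000 0.0000 0.0000
step 4: (k=4,j=0): S=38.9788, (K−S)⁺=89.7012, hold=88.8038 ⇒ V=89.7012 exercise | (k=4,j=1): S=65.3880, (K−S)⁺=63.2920, hold=62.3946 ⇒ V=63.2920 exercise | (k=4,j=2): S=109.6900, (K−S)⁺=18.9900, hold=24.0642 ⇒ V=24.0642 continue | (k=4,j=3): S=184.0078, (K−S)⁺=0.0000, hold=0.0000 ⇒ V=0.0000 continue | (k=4,j=4): S=308.6779, (K−S)⁺=0.0000, hold=0.0000 ⇒ V=0.0000 continue  boundary S*=65.3880
step 3: (k=3,j=0): S=50.4851, (K−S)⁺=78.1949, hold=77.2975 ⇒ V=78.1949 exercise | (k=3,j=1): S=84.6901, (K−S)⁺=43.9899, hold=45.3556 ⇒ V=45.3556 continue | (k=3,j=2): S=142.0698, (K−S)⁺=0.0000, hold=13.1641 ⇒ V=13.1641 continue | (k=3,j=3): S=238.3257, (K−S)⁺=0.0000, hold=0.0000 ⇒ V=0.0000 continue  boundary S*=50.4851
step 2: (k=2,j=0): S=65.3880, (K−S)⁺=63.2920, hold=63.0037 ⇒ V=63.2920 exercise | (k=2,j=1): S=109.6900, (K−S)⁺=18.9900, hold=30.6823 ⇒ V=30.6823 continue | (k=2,j=2): S=184.0078, (K−S)⁺=0.0000, hold=7.2013 ⇒ V=7.2013 continue  boundary S*=65.3880
step 1: (k=1,j=0): S=84.6901, (K−S)⁺=43.9899, hold=48.3071 ⇒ V=48.3071 continue | (k=1,j=1): S=142.0698, (K−S)⁺=0.0000, hold=19.9961 ⇒ V=19.9961 continue  boundary S*=-
step 0: (k=0,j=0): S=109.6900, (K−S)⁺=18.9900, hold=35.3439 ⇒ V=35.3439 continue  boundary S*=-

price = 35.3439
boundary = - - 65.3880 50.4851 65.3880
tree:
35.3439
48.3071 19.9961
63.2920 30.6823 7.2013
78.1949 45.3556 13.1641 0.0000
89.7012 63.2920 24.0642 0.0000 0.0000
98.5850 78.1949 43.9899 0.0000 0.0000 0.0000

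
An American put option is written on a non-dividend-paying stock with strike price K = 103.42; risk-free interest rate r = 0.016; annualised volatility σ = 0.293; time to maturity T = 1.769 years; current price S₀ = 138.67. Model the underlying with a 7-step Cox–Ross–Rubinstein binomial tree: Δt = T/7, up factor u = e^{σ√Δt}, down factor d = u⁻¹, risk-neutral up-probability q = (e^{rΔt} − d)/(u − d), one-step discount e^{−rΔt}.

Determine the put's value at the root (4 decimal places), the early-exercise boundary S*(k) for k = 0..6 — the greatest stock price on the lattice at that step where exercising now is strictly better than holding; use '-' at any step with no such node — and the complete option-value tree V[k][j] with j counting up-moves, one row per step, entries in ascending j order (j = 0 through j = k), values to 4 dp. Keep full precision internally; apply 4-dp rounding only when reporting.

Δt=0.25271  u=1.15869  d=0.86304  q=0.47695  discount=0.99596
step 7 (expiry): payoffs max(K−S,0) = 53.9659 37.0244 14.2792 0.0000 0.0000 0.0000 0.0000 0.0000
step 6: (k=6,j=0): S=57.3022, (K−S)⁺=46.1178, hold=45.7005 ⇒ V=46.1178 exercise | (k=6,j=1): S=76.9322, (K−S)⁺=26.4878, hold=26.0705 ⇒ V=26.4878 exercise | (k=6,j=2): S=103.2869, (K−S)⁺=0.1331, hold=7.4386 ⇒ V=7.4386 continue | (k=6,j=3): S=138.6700, (K−S)⁺=0.0000, hold=0.0000 ⇒ V=0.0000 continue | (k=6,j=4): S=186.1743, (K−S)⁺=0.0000, hold=0.0000 ⇒ V=0.0000 continue | (k=6,j=5): S=249.9522, (K−S)⁺=0.0000, hold=0.0000 ⇒ V=0.0000 continue | (k=6,j=6): S=335.5785, (K−S)⁺=0.0000, hold=0.0000 ⇒ V=0.0000 continue  boundary S*=76.9322
step 5: (k=5,j=0): S=66.3956, (K−S)⁺=37.0244, hold=36.6070 ⇒ V=37.0244 exercise | (k=5,j=1): S=89.1408, (K−S)⁺=14.2792, hold=17.3321 ⇒ V=17.3321 continue | (k=5,j=2): S=119.6779, (K−S)⁺=0.0000, hold=3.8751 ⇒ V=3.8751 continue | (k=5,j=3): S=160.6760, (K−S)⁺=0.0000, hold=0.0000 ⇒ V=0.0000 continue | (k=5,j=4): S=215.7190, (K−S)⁺=0.0000, hold=0.0000 ⇒ V=0.0000 continue | (k=5,j=5): S=289.6180, (K−S)⁺=0.0000, hold=0.0000 ⇒ V=0.0000 continue  boundary S*=66.3956
step 4: (k=4,j=0): S=76.9322, (K−S)⁺=26.4878, hold=27.5207 ⇒ V=27.5207 continue | (k=4,j=1): S=103.2869, (K−S)⁺=0.1331, hold=10.8698 ⇒ V=10.8698 continue | (k=4,j=2): S=138.6700, (K−S)⁺=0.0000, hold=2.0187 ⇒ V=2.0187 continue | (k=4,j=3): S=186.1743, (K−S)⁺=0.0000, hold=0.0000 ⇒ V=0.0000 continue | (k=4,j=4): S=249.9522, (K−S)⁺=0.0000, hold=0.0000 ⇒ V=0.0000 continue  boundary S*=-
step 3: (k=3,j=0): S=89.1408, (K−S)⁺=14.2792, hold=19.5001 ⇒ V=19.5001 continue | (k=3,j=1): S=119.6779, (K−S)⁺=0.0000, hold=6.6215 ⇒ V=6.6215 continue | (k=3,j=2): S=160.6760, (K−S)⁺=0.0000, hold=1.0516 ⇒ V=1.0516 continue | (k=3,j=3): S=215.7190, (K−S)⁺=0.0000, hold=0.0000 ⇒ V=0.0000 continue  boundary S*=-
step 2: (k=2,j=0): S=103.2869, (K−S)⁺=0.1331, hold=13.3038 ⇒ V=13.3038 continue | (k=2,j=1): S=138.6700, (K−S)⁺=0.0000, hold=3.9489 ⇒ V=3.9489 continue | (k=2,j=2): S=186.1743, (K−S)⁺=0.0000, hold=0.5478 ⇒ V=0.5478 continue  boundary S*=-
step 1: (k=1,j=0): S=119.6779, (K−S)⁺=0.0000, hold=8.8063 ⇒ V=8.8063 continue | (k=1,j=1): S=160.6760, (K−S)⁺=0.0000, hold=2.3174 ⇒ V=2.3174 continue  boundary S*=-
step 0: (k=0,j=0): S=138.6700, (K−S)⁺=0.0000, hold=5.6884 ⇒ V=5.6884 continue  boundary S*=-

price = 5.6884
boundary = - - - - - 66.3956 76.9322
tree:
5.6884
8.8063 2.3174
13.3038 3.9489 0.5478
19.5001 6.6215 1.0516 0.0000
27.5207 10.8698 2.0187 0.0000 0.0000
37.0244 17.3321 3.8751 0.0000 0.0000 0.0000
46.1178 26.4878 7.4386 0.0000 0.0000 0.0000 0.0000
53.9659 37.0244 14.2792 0.0000 0.0000 0.0000 0.0000 0.0000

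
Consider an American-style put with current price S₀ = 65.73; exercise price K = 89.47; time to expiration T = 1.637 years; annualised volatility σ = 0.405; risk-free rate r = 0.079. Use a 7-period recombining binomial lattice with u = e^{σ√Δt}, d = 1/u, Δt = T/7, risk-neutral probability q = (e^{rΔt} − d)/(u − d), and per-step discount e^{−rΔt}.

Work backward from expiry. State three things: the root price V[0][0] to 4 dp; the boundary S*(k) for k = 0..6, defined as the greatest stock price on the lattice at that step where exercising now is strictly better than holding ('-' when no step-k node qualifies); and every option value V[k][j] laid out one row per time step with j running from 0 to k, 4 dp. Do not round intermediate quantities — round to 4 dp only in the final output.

price = 25.9179
boundary = - 54.0388 44.4271 54.0388 44.4271 54.0388 65.7300
tree:
25.9179
35.4312 17.3166
45.0429 25.2137 10.0195
52.9450 35.4312 15.8776 4.5007
59.4416 45.0429 24.2858 8.0126 1.1360
64.7827 52.9450 35.4312 13.9814 2.3074 0.0000
69.1737 59.4416 45.0429 23.7400 4.6867 0.0000 0.0000
72.7838 64.7827 52.9450 35.4312 9.5194 0.0000 0.0000 0.0000

params: Δt=0.23386 u=1.21635 d=0.82213 q=0.49849 e^(-rΔt)=0.98169
t_7 payoffs: 72.7838 64.7827 52.9450 35.4312 9.5194 0.0000 0.0000 0.0000
t_6: node(6,0) S=20.2963 payoff=69.1737 vs cont=67.5360 → 69.1737 [stop]  node(6,1) S=30.0284 payoff=59.4416 vs cont=57.8039 → 59.4416 [stop]  node(6,2) S=44.4271 payoff=45.0429 vs cont=43.4052 → 45.0429 [stop]  node(6,3) S=65.7300 payoff=23.7400 vs cont=22.1022 → 23.7400 [stop]  node(6,4) S=97.2477 payoff=0.0000 vs cont=4.6867 → 4.6867 [wait]  node(6,5) S=143.8783 payoff=0.0000 vs cont=0.0000 → 0.0000 [wait]  node(6,6) S=212.8683 payoff=0.0000 vs cont=0.0000 → 0.0000 [wait]  ⇒ S*(6)=65.7300
t_5: node(5,0) S=24.6873 payoff=64.7827 vs cont=63.1449 → 64.7827 [stop]  node(5,1) S=36.5250 payoff=52.9450 vs cont=51.3073 → 52.9450 [stop]  node(5,2) S=54.0388 payoff=35.4312 vs cont=33.7934 → 35.4312 [stop]  node(5,3) S=79.9506 payoff=9.5194 vs cont=13.9814 → 13.9814 [wait]  node(5,4) S=118.2871 payoff=0.0000 vs cont=2.3074 → 2.3074 [wait]  node(5,5) S=175.0061 payoff=0.0000 vs cont=0.0000 → 0.0000 [wait]  ⇒ S*(5)=54.0388
t_4: node(4,0) S=30.0284 payoff=59.4416 vs cont=57.8039 → 59.4416 [stop]  node(4,1) S=44.4271 payoff=45.0429 vs cont=43.4052 → 45.0429 [stop]  node(4,2) S=65.7300 payoff=23.7400 vs cont=24.2858 → 24.2858 [wait]  node(4,3) S=97.2477 payoff=0.0000 vs cont=8.0126 → 8.0126 [wait]  node(4,4) S=143.8783 payoff=0.0000 vs cont=1.1360 → 1.1360 [wait]  ⇒ S*(4)=44.4271
t_3: node(3,0) S=36.5250 payoff=52.9450 vs cont=51.3073 → 52.9450 [stop]  node(3,1) S=54.0388 payoff=35.4312 vs cont=34.0605 → 35.4312 [stop]  node(3,2) S=79.9506 payoff=9.5194 vs cont=15.8776 → 15.8776 [wait]  node(3,3) S=118.2871 payoff=0.0000 vs cont=4.5007 → 4.5007 [wait]  ⇒ S*(3)=54.0388
t_2: node(2,0) S=44.4271 payoff=45.0429 vs cont=43.4052 → 45.0429 [stop]  node(2,1) S=65.7300 payoff=23.7400 vs cont=25.2137 → 25.2137 [wait]  node(2,2) S=97.2477 payoff=0.0000 vs cont=10.0195 → 10.0195 [wait]  ⇒ S*(2)=44.4271
t_1: node(1,0) S=54.0388 payoff=35.4312 vs cont=34.5146 → 35.4312 [stop]  node(1,1) S=79.9506 payoff=9.5194 vs cont=17.3166 → 17.3166 [wait]  ⇒ S*(1)=54.0388
t_0: node(0,0) S=65.7300 payoff=23.7400 vs cont=25.9179 → 25.9179 [wait]  ⇒ S*(0)=-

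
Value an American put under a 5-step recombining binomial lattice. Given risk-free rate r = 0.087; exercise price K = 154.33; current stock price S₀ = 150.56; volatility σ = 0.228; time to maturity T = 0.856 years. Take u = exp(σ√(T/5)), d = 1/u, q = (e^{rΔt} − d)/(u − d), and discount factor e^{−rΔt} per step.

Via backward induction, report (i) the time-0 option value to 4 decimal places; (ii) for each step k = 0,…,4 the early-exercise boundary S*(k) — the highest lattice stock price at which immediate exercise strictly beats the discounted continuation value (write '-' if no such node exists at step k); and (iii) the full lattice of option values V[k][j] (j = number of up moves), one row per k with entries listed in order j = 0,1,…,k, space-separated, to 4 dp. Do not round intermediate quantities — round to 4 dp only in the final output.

price = 10.6182
boundary = - - 124.6719 137.0059 124.6719
tree:
10.6182
18.1243 4.9071
29.6581 9.3974 1.4516
40.8817 17.3241 3.3173 0.0000
51.0948 29.6581 7.5808 0.0000 0.0000
60.3886 40.8817 17.3241 0.0000 0.0000 0.0000

params: Δt=0.17120 u=1.09893 d=0.90998 q=0.55585 e^(-rΔt)=0.98522
t_5 payoffs: 60.3886 40.8817 17.3241 0.0000 0.0000 0.0000
t_4: node(4,0) S=103.2352 payoff=51.0948 vs cont=48.8132 → 51.0948 [stop]  node(4,1) S=124.6719 payoff=29.6581 vs cont=27.3765 → 29.6581 [stop]  node(4,2) S=150.5600 payoff=3.7700 vs cont=7.5808 → 7.5808 [wait]  node(4,3) S=181.8237 payoff=0.0000 vs cont=0.0000 → 0.0000 [wait]  node(4,4) S=219.5794 payoff=0.0000 vs cont=0.0000 → 0.0000 [wait]  ⇒ S*(4)=124.6719
t_3: node(3,0) S=113.4483 payoff=40.8817 vs cont=38.6000 → 40.8817 [stop]  node(3,1) S=137.0059 payoff=17.3241 vs cont=17.1294 → 17.3241 [stop]  node(3,2) S=165.4551 payoff=0.0000 vs cont=3.3173 → 3.3173 [wait]  node(3,3) S=199.8118 payoff=0.0000 vs cont=0.0000 → 0.0000 [wait]  ⇒ S*(3)=137.0059
t_2: node(2,0) S=124.6719 payoff=29.6581 vs cont=27.3765 → 29.6581 [stop]  node(2,1) S=150.5600 payoff=3.7700 vs cont=9.3974 → 9.3974 [wait]  node(2,2) S=181.8237 payoff=0.0000 vs cont=1.4516 → 1.4516 [wait]  ⇒ S*(2)=124.6719
t_1: node(1,0) S=137.0059 payoff=17.3241 vs cont=18.1243 → 18.1243 [wait]  node(1,1) S=165.4551 payoff=0.0000 vs cont=4.9071 → 4.9071 [wait]  ⇒ S*(1)=-
t_0: node(0,0) S=150.5600 payoff=3.7700 vs cont=10.6182 → 10.6182 [wait]  ⇒ S*(0)=-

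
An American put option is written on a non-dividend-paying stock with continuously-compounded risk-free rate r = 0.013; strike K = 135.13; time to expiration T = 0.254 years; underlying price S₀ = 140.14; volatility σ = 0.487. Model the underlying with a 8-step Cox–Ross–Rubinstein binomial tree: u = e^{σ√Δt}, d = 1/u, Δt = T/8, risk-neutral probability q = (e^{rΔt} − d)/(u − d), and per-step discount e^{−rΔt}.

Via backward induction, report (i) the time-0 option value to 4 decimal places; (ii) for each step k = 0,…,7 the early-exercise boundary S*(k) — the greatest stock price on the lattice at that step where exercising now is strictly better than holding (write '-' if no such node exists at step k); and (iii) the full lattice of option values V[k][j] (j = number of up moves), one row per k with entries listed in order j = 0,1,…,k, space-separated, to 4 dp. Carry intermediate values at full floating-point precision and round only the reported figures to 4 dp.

price = 11.0110
boundary = - - - - - 90.8092 99.0413 108.0197
tree:
11.0110
15.5884 6.0753
21.4156 9.3065 2.5899
28.4178 13.8694 4.3851 0.6527
36.2541 19.9765 7.2837 1.2574 0.0000
44.3208 27.5707 11.7894 2.4223 0.0000 0.0000
51.8686 36.0887 18.3922 4.6664 0.0000 0.0000 0.0000
58.7891 44.3208 27.1103 8.9896 0.0000 0.0000 0.0000 0.0000
65.1344 51.8686 36.0887 17.3181 0.0000 0.0000 0.0000 0.0000 0.0000

params: Δt=0.03175 u=1.09065 d=0.91688 q=0.48070 e^(-rΔt)=0.99959
t_8 payoffs: 65.1344 51.8686 36.0887 17.3181 0.0000 0.0000 0.0000 0.0000 0.0000
t_7: node(7,0) S=76.3409 payoff=58.7891 vs cont=58.7334 → 58.7891 [stop]  node(7,1) S=90.8092 payoff=44.3208 vs cont=44.2650 → 44.3208 [stop]  node(7,2) S=108.0197 payoff=27.1103 vs cont=27.0546 → 27.1103 [stop]  node(7,3) S=128.4919 payoff=6.6381 vs cont=8.9896 → 8.9896 [wait]  node(7,4) S=152.8441 payoff=0.0000 vs cont=0.0000 → 0.0000 [wait]  node(7,5) S=181.8115 payoff=0.0000 vs cont=0.0000 → 0.0000 [wait]  node(7,6) S=216.2690 payoff=0.0000 vs cont=0.0000 → 0.0000 [wait]  node(7,7) S=257.2570 payoff=0.0000 vs cont=0.0000 → 0.0000 [wait]  ⇒ S*(7)=108.0197
t_6: node(6,0) S=83.2614 payoff=51.8686 vs cont=51.8129 → 51.8686 [stop]  node(6,1) S=99.0413 payoff=36.0887 vs cont=36.0329 → 36.0887 [stop]  node(6,2) S=117.8119 payoff=17.3181 vs cont=18.3922 → 18.3922 [wait]  node(6,3) S=140.1400 payoff=0.0000 vs cont=4.6664 → 4.6664 [wait]  node(6,4) S=166.6998 payoff=0.0000 vs cont=0.0000 → 0.0000 [wait]  node(6,5) S=198.2932 payoff=0.0000 vs cont=0.0000 → 0.0000 [wait]  node(6,6) S=235.8744 payoff=0.0000 vs cont=0.0000 → 0.0000 [wait]  ⇒ S*(6)=99.0413
t_5: node(5,0) S=90.8092 payoff=44.3208 vs cont=44.2650 → 44.3208 [stop]  node(5,1) S=108.0197 payoff=27.1103 vs cont=27.5707 → 27.5707 [wait]  node(5,2) S=128.4919 payoff=6.6381 vs cont=11.7894 → 11.7894 [wait]  node(5,3) S=152.8441 payoff=0.0000 vs cont=2.4223 → 2.4223 [wait]  node(5,4) S=181.8115 payoff=0.0000 vs cont=0.0000 → 0.0000 [wait]  node(5,5) S=216.2690 payoff=0.0000 vs cont=0.0000 → 0.0000 [wait]  ⇒ S*(5)=90.8092
t_4: node(4,0) S=99.0413 payoff=36.0887 vs cont=36.2541 → 36.2541 [wait]  node(4,1) S=117.8119 payoff=17.3181 vs cont=19.9765 → 19.9765 [wait]  node(4,2) S=140.1400 payoff=0.0000 vs cont=7.2837 → 7.2837 [wait]  node(4,3) S=166.6998 payoff=0.0000 vs cont=1.2574 → 1.2574 [wait]  node(4,4) S=198.2932 payoff=0.0000 vs cont=0.0000 → 0.0000 [wait]  ⇒ S*(4)=-
t_3: node(3,0) S=108.0197 payoff=27.1103 vs cont=28.4178 → 28.4178 [wait]  node(3,1) S=128.4919 payoff=6.6381 vs cont=13.8694 → 13.8694 [wait]  node(3,2) S=152.8441 payoff=0.0000 vs cont=4.3851 → 4.3851 [wait]  node(3,3) S=181.8115 payoff=0.0000 vs cont=0.6527 → 0.6527 [wait]  ⇒ S*(3)=-
t_2: node(2,0) S=117.8119 payoff=17.3181 vs cont=21.4156 → 21.4156 [wait]  node(2,1) S=140.1400 payoff=0.0000 vs cont=9.3065 → 9.3065 [wait]  node(2,2) S=166.6998 payoff=0.0000 vs cont=2.5899 → 2.5899 [wait]  ⇒ S*(2)=-
t_1: node(1,0) S=128.4919 payoff=6.6381 vs cont=15.5884 → 15.5884 [wait]  node(1,1) S=152.8441 payoff=0.0000 vs cont=6.0753 → 6.0753 [wait]  ⇒ S*(1)=-
t_0: node(0,0) S=140.1400 payoff=0.0000 vs cont=11.0110 → 11.0110 [wait]  ⇒ S*(0)=-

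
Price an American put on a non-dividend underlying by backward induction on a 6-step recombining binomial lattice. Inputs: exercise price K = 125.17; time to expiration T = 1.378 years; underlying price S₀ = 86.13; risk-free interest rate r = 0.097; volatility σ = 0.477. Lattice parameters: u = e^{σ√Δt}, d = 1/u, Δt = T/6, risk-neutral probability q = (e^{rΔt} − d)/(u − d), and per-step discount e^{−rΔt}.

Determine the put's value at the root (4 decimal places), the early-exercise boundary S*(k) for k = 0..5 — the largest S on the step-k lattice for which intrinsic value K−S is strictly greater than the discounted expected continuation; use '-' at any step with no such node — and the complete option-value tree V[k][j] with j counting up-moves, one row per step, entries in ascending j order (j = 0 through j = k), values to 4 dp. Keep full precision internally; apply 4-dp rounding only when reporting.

price = 40.9312
boundary = - 68.5294 54.5254 68.5294 86.1300 68.5294
tree:
40.9312
56.6406 26.5818
70.6446 39.7056 14.2455
81.7868 56.6406 24.0343 4.7887
90.6522 70.6446 39.0400 9.6378 0.0000
97.7059 81.7868 56.6406 19.3974 0.0000 0.0000
103.3181 90.6522 70.6446 39.0400 0.0000 0.0000 0.0000

Δt=0.22967  u=1.25683  d=0.79565  q=0.49195  discount=0.97797
step 6 (expiry): payoffs max(K−S,0) = 103.3181 90.6522 70.6446 39.0400 0.0000 0.0000 0.0000
step 5: (k=5,j=0): S=27.4641, (K−S)⁺=97.7059, hold=94.9482 ⇒ V=97.7059 exercise | (k=5,j=1): S=43.3832, (K−S)⁺=81.7868, hold=79.0292 ⇒ V=81.7868 exercise | (k=5,j=2): S=68.5294, (K−S)⁺=56.6406, hold=53.8830 ⇒ V=56.6406 exercise | (k=5,j=3): S=108.2511, (K−S)⁺=16.9189, hold=19.3974 ⇒ V=19.3974 continue | (k=5,j=4): S=170.9966, (K−S)⁺=0.0000, hold=0.0000 ⇒ V=0.0000 continue | (k=5,j=5): S=270.1114, (K−S)⁺=0.0000, hold=0.0000 ⇒ V=0.0000 continue  boundary S*=68.5294
step 4: (k=4,j=0): S=34.5178, (K−S)⁺=90.6522, hold=87.8945 ⇒ V=90.6522 exercise | (k=4,j=1): S=54.5254, (K−S)⁺=70.6446, hold=67.8869 ⇒ V=70.6446 exercise | (k=4,j=2): S=86.1300, (K−S)⁺=39.0400, hold=37.4748 ⇒ V=39.0400 exercise | (k=4,j=3): S=136.0535, (K−S)⁺=0.0000, hold=9.6378 ⇒ V=9.6378 continue | (k=4,j=4): S=214.9143, (K−S)⁺=0.0000, hold=0.0000 ⇒ V=0.0000 continue  boundary S*=86.1300
step 3: (k=3,j=0): S=43.3832, (K−S)⁺=81.7868, hold=79.0292 ⇒ V=81.7868 exercise | (k=3,j=1): S=68.5294, (K−S)⁺=56.6406, hold=53.8830 ⇒ V=56.6406 exercise | (k=3,j=2): S=108.2511, (K−S)⁺=16.9189, hold=24.0343 ⇒ V=24.0343 continue | (k=3,j=3): S=170.9966, (K−S)⁺=0.0000, hold=4.7887 ⇒ V=4.7887 continue  boundary S*=68.5294
step 2: (k=2,j=0): S=54.5254, (K−S)⁺=70.6446, hold=67.8869 ⇒ V=70.6446 exercise | (k=2,j=1): S=86.1300, (K−S)⁺=39.0400, hold=39.7056 ⇒ V=39.7056 continue | (k=2,j=2): S=136.0535, (K−S)⁺=0.0000, hold=14.2455 ⇒ V=14.2455 continue  boundary S*=54.5254
step 1: (k=1,j=0): S=68.5294, (K−S)⁺=56.6406, hold=54.2032 ⇒ V=56.6406 exercise | (k=1,j=1): S=108.2511, (K−S)⁺=16.9189, hold=26.5818 ⇒ V=26.5818 continue  boundary S*=68.5294
step 0: (k=0,j=0): S=86.1300, (K−S)⁺=39.0400, hold=40.9312 ⇒ V=40.9312 continue  boundary S*=-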